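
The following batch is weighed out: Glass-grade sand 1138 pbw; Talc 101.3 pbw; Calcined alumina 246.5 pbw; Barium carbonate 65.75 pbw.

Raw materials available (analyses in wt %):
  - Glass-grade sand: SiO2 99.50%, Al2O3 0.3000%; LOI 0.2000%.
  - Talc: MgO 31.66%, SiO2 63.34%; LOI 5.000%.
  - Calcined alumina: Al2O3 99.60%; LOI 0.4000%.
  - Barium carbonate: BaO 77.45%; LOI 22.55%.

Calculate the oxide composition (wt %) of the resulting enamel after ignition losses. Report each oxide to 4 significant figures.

Glass mass = 1528 pbw (batch 1552 − LOI 23.15).
Composition: BaO 3.332%, MgO 2.098%, SiO2 78.28%, Al2O3 16.29%

Each numeric step runs at exact precision through the solve; intermediates are shown with 4-significant-figure rounding between the steps. Each reported number is rounded once only. The derived quantities, which include totals, net glass mass, the four compositions, LOI, the yield, are carried in full float precision, as written in problem or answer, using the weight values at 1528 pbw of glass.
Per-oxide mass from batch:
  BaO: 65.75·0.7745 = 50.92 pbw
  MgO: 101.3·0.3166 = 32.07 pbw
  SiO2: 1138·0.9950 + 101.3·0.6334 = 1196 pbw
  Al2O3: 1138·0.003000 + 246.5·0.9960 = 248.9 pbw
LOI: 1138·0.002000 + 101.3·0.05000 + 246.5·0.004000 + 65.75·0.2255 = 23.15 pbw
Glass = total batch minus LOI = 1552 − 23.15 = 1528 pbw (equal to the oxide-mass sum)
each wt % is 100 × oxide ÷ glass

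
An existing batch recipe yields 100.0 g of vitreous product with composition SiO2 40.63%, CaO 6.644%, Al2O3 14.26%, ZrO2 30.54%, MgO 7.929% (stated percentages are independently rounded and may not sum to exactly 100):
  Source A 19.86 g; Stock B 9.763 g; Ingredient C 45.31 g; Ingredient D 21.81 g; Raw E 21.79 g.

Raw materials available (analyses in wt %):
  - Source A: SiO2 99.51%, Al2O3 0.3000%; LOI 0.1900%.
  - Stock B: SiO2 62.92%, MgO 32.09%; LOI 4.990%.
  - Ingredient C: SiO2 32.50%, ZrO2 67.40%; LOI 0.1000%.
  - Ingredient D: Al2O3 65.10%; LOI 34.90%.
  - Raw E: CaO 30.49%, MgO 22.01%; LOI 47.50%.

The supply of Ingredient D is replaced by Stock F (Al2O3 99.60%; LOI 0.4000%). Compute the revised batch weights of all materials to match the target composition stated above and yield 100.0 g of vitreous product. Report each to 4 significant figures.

Revised batch per 100.0 g vitreous product:
  Source A: 19.86 g
  Stock B: 9.763 g
  Ingredient C: 45.31 g
  Stock F: 14.26 g
  Raw E: 21.79 g
Total batch = 111.0 g; LOI loss = 10.98 g

Mid-chain values appear with 4-significant-figure rounding when written out. The working math keeps full precision at each step. Each reported result takes a single rounding. Derived quantities, which include the yield, five oxide percentages, totals, net glass mass, LOI, are recomputed in full precision, as quoted within question or answer, from the weighed amounts at 100.0 g of glass.
Target oxide masses per 100.0 g vitreous product:
  SiO2: 40.63% × 100.0 = 40.63 g
  CaO: 6.644% × 100.0 = 6.644 g
  Al2O3: 14.26% × 100.0 = 14.26 g
  ZrO2: 30.54% × 100.0 = 30.54 g
  MgO: 7.929% × 100.0 = 7.929 g
Mass-balance tally per oxide on the weights just shown, per the basis as stated (summed amounts equal target values exact up to rounding of places):
  SiO2: 19.86·0.9951 + 9.763·0.6292 + 45.31·0.3250 = 40.63 g (target 40.63 g)
  CaO: 21.79·0.3049 = 6.644 g (target 6.644 g)
  Al2O3: 19.86·0.003000 + 14.26·0.9960 = 14.26 g (target 14.26 g)
  ZrO2: 45.31·0.6740 = 30.54 g (target 30.54 g)
  MgO: 9.763·0.3209 + 21.79·0.2201 = 7.929 g (target 7.929 g)
Glass-mass sanity pass: batch total minus LOI = 100.0 g (summing oxide targets gives 100.0 g; basis as stated: 100.0 g — gaps are rounding artifacts).
Batch grand total — Σ batch = 111.0 g; ignition loss, Σ(batch × LOI) = 10.98 g; the yield ratio, glass ÷ batch: 90.11%.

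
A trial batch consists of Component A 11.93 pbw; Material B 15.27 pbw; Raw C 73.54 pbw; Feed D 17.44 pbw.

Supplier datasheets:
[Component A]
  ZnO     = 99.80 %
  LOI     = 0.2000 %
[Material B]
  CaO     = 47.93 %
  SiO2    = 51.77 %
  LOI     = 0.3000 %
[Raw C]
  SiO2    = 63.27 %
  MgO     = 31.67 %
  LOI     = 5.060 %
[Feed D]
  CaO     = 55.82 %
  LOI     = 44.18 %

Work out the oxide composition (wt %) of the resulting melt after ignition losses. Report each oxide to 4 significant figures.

All internal work keeps full precision from start to finish — intermediates are displayed rounded off to 4 significant digits in the working; every reported value is rounded just once — all derived quantities (the totals, LOI, the yield, net glass mass, four oxide percentages) are re-derived from the weighed amounts for 106.7 pbw of glass at exact precision as they appear in the question or the answer.
Oxide masses out of the charge:
  CaO: 15.27·0.4793 + 17.44·0.5582 = 17.05 pbw
  ZnO: 11.93·0.9980 = 11.91 pbw
  SiO2: 15.27·0.5177 + 73.54·0.6327 = 54.43 pbw
  MgO: 73.54·0.3167 = 23.29 pbw
LOI: 11.93·0.002000 + 15.27·0.003000 + 73.54·0.05060 + 17.44·0.4418 = 11.50 pbw
Net of LOI, the glass mass = 118.2 − 11.50 = 106.7 pbw (the oxide masses sum to this)
wt %: oxide over glass, times 100

Glass mass = 106.7 pbw (batch 118.2 − LOI 11.50).
Composition: CaO 15.99%, ZnO 11.16%, SiO2 51.02%, MgO 21.83%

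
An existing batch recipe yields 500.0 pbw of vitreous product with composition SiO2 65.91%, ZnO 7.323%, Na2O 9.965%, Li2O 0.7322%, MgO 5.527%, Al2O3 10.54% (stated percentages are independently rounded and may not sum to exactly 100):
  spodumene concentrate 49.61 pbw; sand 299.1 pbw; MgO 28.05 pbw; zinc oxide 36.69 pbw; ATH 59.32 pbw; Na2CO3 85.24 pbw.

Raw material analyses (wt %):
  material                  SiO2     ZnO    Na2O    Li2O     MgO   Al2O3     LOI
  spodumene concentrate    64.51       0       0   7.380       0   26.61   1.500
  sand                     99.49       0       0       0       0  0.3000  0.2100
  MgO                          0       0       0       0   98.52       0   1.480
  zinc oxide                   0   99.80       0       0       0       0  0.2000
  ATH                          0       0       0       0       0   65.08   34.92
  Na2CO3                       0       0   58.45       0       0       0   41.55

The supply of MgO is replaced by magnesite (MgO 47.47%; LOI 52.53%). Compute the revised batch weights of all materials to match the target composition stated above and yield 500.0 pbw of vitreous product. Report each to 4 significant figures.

Revised batch per 500.0 pbw vitreous product:
  spodumene concentrate: 49.61 pbw
  sand: 299.1 pbw
  magnesite: 58.22 pbw
  zinc oxide: 36.69 pbw
  ATH: 59.32 pbw
  Na2CO3: 85.24 pbw
Total batch = 588.2 pbw; LOI loss = 88.16 pbw

The working math keeps full float precision from start to finish. In-progress results are displayed (rounded to 4 significant figures) as written. Exactly one rounding is applied to every reported number; the derived quantities (the totals, glass mass, the yield, ignition loss, six oxide percentages) are recomputed in exact precision starting from the weights for 500.0 pbw of glass, exactly as printed in either problem or answer.
Target masses of each oxide per 500.0 pbw vitreous product:
  SiO2: 65.91% × 500.0 = 329.6 pbw
  ZnO: 7.323% × 500.0 = 36.62 pbw
  Na2O: 9.965% × 500.0 = 49.82 pbw
  Li2O: 0.7322% × 500.0 = 3.661 pbw
  MgO: 5.527% × 500.0 = 27.64 pbw
  Al2O3: 10.54% × 500.0 = 52.70 pbw
Checking each oxide sum using the reported weights, for the quoted basis mass (sums match the target masses modulo rounding of the values):
  SiO2: 49.61·0.6451 + 299.1·0.9949 = 329.6 pbw (target 329.6 pbw)
  ZnO: 36.69·0.9980 = 36.62 pbw (target 36.62 pbw)
  Na2O: 85.24·0.5845 = 49.82 pbw (target 49.82 pbw)
  Li2O: 49.61·0.07380 = 3.661 pbw (target 3.661 pbw)
  MgO: 58.22·0.4747 = 27.64 pbw (target 27.64 pbw)
  Al2O3: 49.61·0.2661 + 299.1·0.003000 + 59.32·0.6508 = 52.70 pbw (target 52.70 pbw)
Glass-mass bookkeeping: net batch after ignition = 500.0 pbw (the Σ of target masses is 500.0 pbw; against the stated basis, 500.0 pbw — a pure rounding effect).
Adding the batch up: Σ batch = 588.2 pbw; Σ batch·LOI gives LOI loss = 88.16 pbw; yield, glass over the total, = 85.01%.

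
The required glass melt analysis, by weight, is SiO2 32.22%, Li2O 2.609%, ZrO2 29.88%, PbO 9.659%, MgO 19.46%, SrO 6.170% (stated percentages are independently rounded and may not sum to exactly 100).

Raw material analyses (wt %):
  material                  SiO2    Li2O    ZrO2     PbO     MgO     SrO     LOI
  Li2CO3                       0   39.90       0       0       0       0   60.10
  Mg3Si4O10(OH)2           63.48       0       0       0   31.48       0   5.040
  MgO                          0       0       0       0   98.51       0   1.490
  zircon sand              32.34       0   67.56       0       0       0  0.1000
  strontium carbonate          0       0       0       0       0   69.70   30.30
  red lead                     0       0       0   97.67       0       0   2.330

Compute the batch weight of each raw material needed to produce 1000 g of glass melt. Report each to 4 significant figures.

Batch per 1000 g glass melt:
  Li2CO3: 65.39 g
  Mg3Si4O10(OH)2: 282.2 g
  MgO: 107.3 g
  zircon sand: 442.3 g
  strontium carbonate: 88.52 g
  red lead: 98.89 g
Total batch = 1085 g; LOI loss = 84.69 g; yield = 92.19%

All internal work holds full precision throughout — intermediates are printed (rounded to four significant digits) at each printed step — a single rounding produces each reported figure. Derived quantities, which include the totals, six oxide percentages, glass mass, yield, ignition loss, are computed at full float precision, exactly as shown in the problem or the answer, from the weighed amounts per 1000 g of glass.
Target masses of each oxide per 1000 g glass melt:
  SiO2: 32.22% × 1000 = 322.2 g
  Li2O: 2.609% × 1000 = 26.09 g
  ZrO2: 29.88% × 1000 = 298.8 g
  PbO: 9.659% × 1000 = 96.59 g
  MgO: 19.46% × 1000 = 194.6 g
  SrO: 6.170% × 1000 = 61.70 g
Oxide-by-oxide audit with the batch weights as given, relative to the basis at hand (target by target, the sums agree exact up to rounding of places):
  SiO2: 282.2·0.6348 + 442.3·0.3234 = 322.2 g (target 322.2 g)
  Li2O: 65.39·0.3990 = 26.09 g (target 26.09 g)
  ZrO2: 442.3·0.6756 = 298.8 g (target 298.8 g)
  PbO: 98.89·0.9767 = 96.59 g (target 96.59 g)
  MgO: 282.2·0.3148 + 107.3·0.9851 = 194.5 g (target 194.6 g)
  SrO: 88.52·0.6970 = 61.70 g (target 61.70 g)
Glass-mass closure: total batch − LOI = 999.9 g (per-oxide target masses sum to 1000 g; with the basis standing at 1000 g — any gap is answer rounding).
Summing the batch: Σ batch = 1085 g; the LOI term Σ batch·LOI equals 84.69 g; glass ÷ batch gives a yield of 92.19%.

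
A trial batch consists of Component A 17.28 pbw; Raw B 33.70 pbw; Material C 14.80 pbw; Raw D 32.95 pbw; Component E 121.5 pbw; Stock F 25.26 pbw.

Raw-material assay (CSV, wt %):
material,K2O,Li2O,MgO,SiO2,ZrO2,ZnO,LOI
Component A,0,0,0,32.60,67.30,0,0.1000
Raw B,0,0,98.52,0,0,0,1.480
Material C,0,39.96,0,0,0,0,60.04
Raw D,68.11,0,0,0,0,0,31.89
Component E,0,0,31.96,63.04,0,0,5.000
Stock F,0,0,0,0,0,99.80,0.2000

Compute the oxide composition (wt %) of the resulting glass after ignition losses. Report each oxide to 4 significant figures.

Glass mass = 219.5 pbw (batch 245.5 − LOI 26.04).
Composition: K2O 10.23%, Li2O 2.695%, MgO 32.82%, SiO2 37.47%, ZrO2 5.299%, ZnO 11.49%

Mid-chain values are shown rounded to four significant figures across the worked steps. All arithmetic holds full float precision at every stage — a single rounding finalizes each reported number. The derived quantities, including the totals, LOI, net glass mass, the yield, the six compositions, are carried starting from the weights on 219.5 pbw of glass at full float precision as set out in problem or answer.
What the batch supplies per oxide:
  K2O: 32.95·0.6811 = 22.44 pbw
  Li2O: 14.80·0.3996 = 5.914 pbw
  MgO: 33.70·0.9852 + 121.5·0.3196 = 72.03 pbw
  SiO2: 17.28·0.3260 + 121.5·0.6304 = 82.23 pbw
  ZrO2: 17.28·0.6730 = 11.63 pbw
  ZnO: 25.26·0.9980 = 25.21 pbw
LOI: 17.28·0.001000 + 33.70·0.01480 + 14.80·0.6004 + 32.95·0.3189 + 121.5·0.05000 + 25.26·0.002000 = 26.04 pbw
The glass mass, total less LOI, = 245.5 − 26.04 = 219.5 pbw (consistent with Σ oxide mass)
percent by weight: oxide/glass ×100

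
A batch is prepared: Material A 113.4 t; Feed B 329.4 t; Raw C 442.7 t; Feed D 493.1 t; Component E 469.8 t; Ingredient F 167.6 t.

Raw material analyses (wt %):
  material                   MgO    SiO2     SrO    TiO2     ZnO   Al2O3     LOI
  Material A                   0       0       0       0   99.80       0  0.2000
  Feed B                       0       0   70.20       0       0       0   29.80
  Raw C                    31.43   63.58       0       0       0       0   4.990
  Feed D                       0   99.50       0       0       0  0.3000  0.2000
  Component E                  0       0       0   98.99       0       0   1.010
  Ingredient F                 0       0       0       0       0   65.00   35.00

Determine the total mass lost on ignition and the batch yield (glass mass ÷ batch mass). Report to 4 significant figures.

Every computation maintains full precision at each step; values along the way appear (rounded to 4 significant digits) alongside each step — each reported figure takes exactly one rounding; the derived quantities, including six oxide percentages, net glass mass, LOI, yield, the totals, are recomputed from the batch weights at 1831 t of glass at exact precision, as written in problem or answer.
Each material's LOI contribution:
  Material A: 113.4 × 0.002000 = 0.2268 t
  Feed B: 329.4 × 0.2980 = 98.16 t
  Raw C: 442.7 × 0.04990 = 22.09 t
  Feed D: 493.1 × 0.002000 = 0.9862 t
  Component E: 469.8 × 0.01010 = 4.745 t
  Ingredient F: 167.6 × 0.3500 = 58.66 t
Total LOI = 184.9 t
Glass = batch − LOI = 2016 − 184.9 = 1831 t

LOI loss = 184.9 t; glass = 1831 t; yield = 90.83%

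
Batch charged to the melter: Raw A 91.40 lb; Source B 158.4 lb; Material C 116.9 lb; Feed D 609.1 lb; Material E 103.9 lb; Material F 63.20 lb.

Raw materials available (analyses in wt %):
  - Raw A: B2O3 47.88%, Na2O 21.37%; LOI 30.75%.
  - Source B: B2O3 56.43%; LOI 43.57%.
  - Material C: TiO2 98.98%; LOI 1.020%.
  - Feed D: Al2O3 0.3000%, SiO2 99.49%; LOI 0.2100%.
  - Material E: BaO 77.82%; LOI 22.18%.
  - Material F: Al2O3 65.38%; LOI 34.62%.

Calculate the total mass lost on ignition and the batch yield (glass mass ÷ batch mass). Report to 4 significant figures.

LOI loss = 144.5 lb; glass = 998.4 lb; yield = 87.36%

Mid-chain values are printed rounded to four significant digits in the working. All arithmetic holds full float precision at each step — exactly one rounding goes into every reported number. All derived quantities are carried in exact precision (the totals, yield, the six compositions, glass mass, ignition loss) using the weight values on 998.4 lb of glass exactly as printed in the problem or answer text.
Ignition loss by material:
  Raw A: 91.40 × 0.3075 = 28.11 lb
  Source B: 158.4 × 0.4357 = 69.01 lb
  Material C: 116.9 × 0.01020 = 1.192 lb
  Feed D: 609.1 × 0.002100 = 1.279 lb
  Material E: 103.9 × 0.2218 = 23.05 lb
  Material F: 63.20 × 0.3462 = 21.88 lb
Total LOI = 144.5 lb
Glass = batch − LOI = 1143 − 144.5 = 998.4 lb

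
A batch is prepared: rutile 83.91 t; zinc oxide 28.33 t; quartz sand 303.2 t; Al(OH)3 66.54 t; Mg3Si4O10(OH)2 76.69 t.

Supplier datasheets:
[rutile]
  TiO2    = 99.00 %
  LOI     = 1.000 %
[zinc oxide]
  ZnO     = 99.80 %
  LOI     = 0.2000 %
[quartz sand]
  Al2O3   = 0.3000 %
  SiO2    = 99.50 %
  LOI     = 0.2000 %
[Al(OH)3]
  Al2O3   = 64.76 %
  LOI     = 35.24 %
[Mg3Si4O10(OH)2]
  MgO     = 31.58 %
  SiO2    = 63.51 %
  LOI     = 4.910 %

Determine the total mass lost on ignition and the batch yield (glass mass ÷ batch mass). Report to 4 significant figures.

LOI loss = 28.72 t; glass = 530.0 t; yield = 94.86%

All arithmetic carries full precision throughout — the intermediate values are printed, with 4-significant-figure rounding, alongside each step. Exactly one rounding is applied to every reported result. All derived quantities, which include yield, totals, LOI, glass mass, the five compositions, are re-derived in exact precision, exactly as printed in problem or answer, from the batch weights per 530.0 t of glass.
Each material's LOI contribution:
  rutile: 83.91 × 0.01000 = 0.8391 t
  zinc oxide: 28.33 × 0.002000 = 0.05666 t
  quartz sand: 303.2 × 0.002000 = 0.6064 t
  Al(OH)3: 66.54 × 0.3524 = 23.45 t
  Mg3Si4O10(OH)2: 76.69 × 0.04910 = 3.765 t
Total LOI = 28.72 t
Glass = batch − LOI = 558.7 − 28.72 = 530.0 t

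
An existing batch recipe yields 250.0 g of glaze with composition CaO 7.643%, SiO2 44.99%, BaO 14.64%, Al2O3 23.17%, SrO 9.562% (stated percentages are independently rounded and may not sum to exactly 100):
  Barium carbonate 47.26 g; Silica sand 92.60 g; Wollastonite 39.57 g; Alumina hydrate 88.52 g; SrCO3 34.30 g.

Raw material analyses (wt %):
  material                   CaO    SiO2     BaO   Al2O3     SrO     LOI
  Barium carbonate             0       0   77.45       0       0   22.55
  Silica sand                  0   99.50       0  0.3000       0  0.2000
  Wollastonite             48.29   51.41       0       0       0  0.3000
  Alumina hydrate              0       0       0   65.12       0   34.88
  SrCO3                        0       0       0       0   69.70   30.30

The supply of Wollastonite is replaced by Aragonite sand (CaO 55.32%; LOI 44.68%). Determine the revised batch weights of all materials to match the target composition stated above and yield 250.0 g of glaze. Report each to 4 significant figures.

The working math maintains full precision through every step. Intermediates are printed, with 4-significant-figure rounding, alongside each step — each reported figure is rounded exactly once — all derived quantities are rebuilt at exact precision (the totals, net glass mass, the yield, LOI, the five compositions) starting from the weights on 250.0 g of glass as given in the problem or the answer.
Oxide mass targets, per 250.0 g glaze:
  CaO: 7.643% × 250.0 = 19.11 g
  SiO2: 44.99% × 250.0 = 112.5 g
  BaO: 14.64% × 250.0 = 36.60 g
  Al2O3: 23.17% × 250.0 = 57.92 g
  SrO: 9.562% × 250.0 = 23.90 g
Checking each oxide sum with the batch weights as given, at the basis given (delivered sums recover each target within answer rounding):
  CaO: 34.54·0.5532 = 19.11 g (target 19.11 g)
  SiO2: 113.0·0.9950 = 112.4 g (target 112.5 g)
  BaO: 47.26·0.7745 = 36.60 g (target 36.60 g)
  Al2O3: 113.0·0.003000 + 88.43·0.6512 = 57.92 g (target 57.92 g)
  SrO: 34.30·0.6970 = 23.91 g (target 23.90 g)
The glass-mass cross-check: total charge less LOI = 250.0 g (per-oxide target masses sum to 250.0 g; basis as stated: 250.0 g — a pure rounding effect).
Batch grand total — Σ batch = 317.5 g; ignition loss, Σ(batch × LOI) = 67.55 g; yield, glass over the total, = 78.73%.

Revised batch per 250.0 g glaze:
  Barium carbonate: 47.26 g
  Silica sand: 113.0 g
  Aragonite sand: 34.54 g
  Alumina hydrate: 88.43 g
  SrCO3: 34.30 g
Total batch = 317.5 g; LOI loss = 67.55 g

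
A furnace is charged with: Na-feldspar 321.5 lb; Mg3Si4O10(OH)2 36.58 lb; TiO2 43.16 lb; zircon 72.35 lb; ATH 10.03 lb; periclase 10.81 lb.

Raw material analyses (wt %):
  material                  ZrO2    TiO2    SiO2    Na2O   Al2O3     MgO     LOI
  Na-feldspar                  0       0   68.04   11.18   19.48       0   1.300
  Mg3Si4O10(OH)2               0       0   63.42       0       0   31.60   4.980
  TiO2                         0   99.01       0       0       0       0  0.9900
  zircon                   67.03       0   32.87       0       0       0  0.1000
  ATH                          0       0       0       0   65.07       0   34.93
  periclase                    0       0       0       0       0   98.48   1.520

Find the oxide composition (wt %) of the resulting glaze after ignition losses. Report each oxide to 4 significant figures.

The working math carries full precision through every step — values along the way are displayed rounded off to 4 significant digits on the page; each reported result receives exactly one rounding. The derived quantities are carried in full float precision (the six compositions, LOI, net glass mass, yield, totals) from the batch weights at 484.3 lb of glass, as quoted within the problem or answer text.
What the batch supplies per oxide:
  ZrO2: 72.35·0.6703 = 48.50 lb
  TiO2: 43.16·0.9901 = 42.73 lb
  SiO2: 321.5·0.6804 + 36.58·0.6342 + 72.35·0.3287 = 265.7 lb
  Na2O: 321.5·0.1118 = 35.94 lb
  Al2O3: 321.5·0.1948 + 10.03·0.6507 = 69.15 lb
  MgO: 36.58·0.3160 + 10.81·0.9848 = 22.20 lb
LOI: 321.5·0.01300 + 36.58·0.04980 + 43.16·0.009900 + 72.35·0.001000 + 10.03·0.3493 + 10.81·0.01520 = 10.17 lb
Resulting glass, batch − LOI: 494.4 − 10.17 = 484.3 lb (equal to the oxide-mass sum)
each wt % is 100 × oxide ÷ glass

Glass mass = 484.3 lb (batch 494.4 − LOI 10.17).
Composition: ZrO2 10.01%, TiO2 8.824%, SiO2 54.87%, Na2O 7.422%, Al2O3 14.28%, MgO 4.585%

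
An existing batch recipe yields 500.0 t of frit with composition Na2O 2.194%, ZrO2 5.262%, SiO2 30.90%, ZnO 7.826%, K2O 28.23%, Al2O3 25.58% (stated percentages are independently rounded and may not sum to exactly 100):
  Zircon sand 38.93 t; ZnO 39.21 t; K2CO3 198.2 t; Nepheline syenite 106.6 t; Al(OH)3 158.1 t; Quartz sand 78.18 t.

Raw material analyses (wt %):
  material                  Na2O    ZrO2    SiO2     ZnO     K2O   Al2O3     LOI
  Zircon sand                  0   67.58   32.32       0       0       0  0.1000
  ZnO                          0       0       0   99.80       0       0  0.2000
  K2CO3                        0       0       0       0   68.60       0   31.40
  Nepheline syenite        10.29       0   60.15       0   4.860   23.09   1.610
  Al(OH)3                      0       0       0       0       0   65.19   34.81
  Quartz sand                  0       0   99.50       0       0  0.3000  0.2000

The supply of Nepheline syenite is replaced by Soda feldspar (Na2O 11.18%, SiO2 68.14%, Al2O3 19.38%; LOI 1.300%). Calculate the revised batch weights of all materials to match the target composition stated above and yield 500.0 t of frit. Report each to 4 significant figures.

Every computation keeps full float precision at every stage. The intermediate values are shown with 4-significant-figure rounding between the steps — each reported value takes a single rounding; the derived quantities are rebuilt starting from the weights on 500.0 t of glass at full float precision (the six compositions, net glass mass, yield, the totals, ignition loss), exactly as printed in question or answer.
The oxide mass targets at 500.0 t frit:
  Na2O: 2.194% × 500.0 = 10.97 t
  ZrO2: 5.262% × 500.0 = 26.31 t
  SiO2: 30.90% × 500.0 = 154.5 t
  ZnO: 7.826% × 500.0 = 39.13 t
  K2O: 28.23% × 500.0 = 141.2 t
  Al2O3: 25.58% × 500.0 = 127.9 t
Per-oxide balance check from the weights as reported, under the basis named above (each sum matches its target mass modulo rounding of the values):
  Na2O: 98.12·0.1118 = 10.97 t (target 10.97 t)
  ZrO2: 38.93·0.6758 = 26.31 t (target 26.31 t)
  SiO2: 38.93·0.3232 + 98.12·0.6814 + 75.43·0.9950 = 154.5 t (target 154.5 t)
  ZnO: 39.21·0.9980 = 39.13 t (target 39.13 t)
  K2O: 205.8·0.6860 = 141.2 t (target 141.2 t)
  Al2O3: 98.12·0.1938 + 166.7·0.6519 + 75.43·0.003000 = 127.9 t (target 127.9 t)
The glass-mass cross-check: total charge less LOI = 500.0 t (per-oxide target masses sum to 500.0 t; basis as stated: 500.0 t — rounding explains the deltas).
Total batch = Σ batch = 624.2 t; the LOI term Σ batch·LOI equals 124.2 t; yield: glass divided by total = 80.10%.

Revised batch per 500.0 t frit:
  Zircon sand: 38.93 t
  ZnO: 39.21 t
  K2CO3: 205.8 t
  Soda feldspar: 98.12 t
  Al(OH)3: 166.7 t
  Quartz sand: 75.43 t
Total batch = 624.2 t; LOI loss = 124.2 t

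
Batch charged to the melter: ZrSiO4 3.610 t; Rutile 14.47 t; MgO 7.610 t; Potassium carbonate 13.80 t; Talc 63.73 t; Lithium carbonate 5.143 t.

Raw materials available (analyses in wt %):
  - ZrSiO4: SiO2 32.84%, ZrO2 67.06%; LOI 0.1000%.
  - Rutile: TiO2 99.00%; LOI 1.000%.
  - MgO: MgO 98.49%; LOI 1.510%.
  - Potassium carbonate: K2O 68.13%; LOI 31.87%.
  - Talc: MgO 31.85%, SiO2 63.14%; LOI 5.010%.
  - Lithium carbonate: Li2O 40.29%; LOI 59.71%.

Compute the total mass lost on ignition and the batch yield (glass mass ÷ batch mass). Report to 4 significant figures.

LOI loss = 10.93 t; glass = 97.44 t; yield = 89.92%

Each numeric step holds full precision at each step; mid-chain values are shown (rounded to four significant digits) on the page. A single rounding produces each reported result — the derived quantities, including ignition loss, six oxide percentages, net glass mass, the yield, totals, are computed from the weighed amounts for 97.44 t of glass at full precision as quoted within the problem or answer text.
Each material's LOI contribution:
  ZrSiO4: 3.610 × 0.001000 = 0.003610 t
  Rutile: 14.47 × 0.01000 = 0.1447 t
  MgO: 7.610 × 0.01510 = 0.1149 t
  Potassium carbonate: 13.80 × 0.3187 = 4.398 t
  Talc: 63.73 × 0.05010 = 3.193 t
  Lithium carbonate: 5.143 × 0.5971 = 3.071 t
Total LOI = 10.93 t
Glass = batch − LOI = 108.4 − 10.93 = 97.44 t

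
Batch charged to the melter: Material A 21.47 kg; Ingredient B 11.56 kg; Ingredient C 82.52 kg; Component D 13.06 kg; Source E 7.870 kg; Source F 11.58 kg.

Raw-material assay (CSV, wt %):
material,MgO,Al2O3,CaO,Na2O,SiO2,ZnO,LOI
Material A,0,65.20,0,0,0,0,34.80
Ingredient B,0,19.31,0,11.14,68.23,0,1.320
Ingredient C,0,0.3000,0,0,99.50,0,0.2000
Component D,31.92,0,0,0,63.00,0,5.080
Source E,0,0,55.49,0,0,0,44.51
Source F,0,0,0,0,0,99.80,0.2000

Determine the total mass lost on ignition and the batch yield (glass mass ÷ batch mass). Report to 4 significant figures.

The intermediate values are displayed, with 4-significant-figure rounding, within the worked lines — the working math keeps full float precision through every step; each reported figure takes exactly one rounding; all derived quantities, including the totals, glass mass, yield, the six compositions, LOI, are recomputed from the weighed amounts at 136.1 kg of glass in full float precision as they appear in question or answer.
Loss on ignition, line by line:
  Material A: 21.47 × 0.3480 = 7.472 kg
  Ingredient B: 11.56 × 0.01320 = 0.1526 kg
  Ingredient C: 82.52 × 0.002000 = 0.1650 kg
  Component D: 13.06 × 0.05080 = 0.6634 kg
  Source E: 7.870 × 0.4451 = 3.503 kg
  Source F: 11.58 × 0.002000 = 0.02316 kg
Total LOI = 11.98 kg
Glass = batch − LOI = 148.1 − 11.98 = 136.1 kg

LOI loss = 11.98 kg; glass = 136.1 kg; yield = 91.91%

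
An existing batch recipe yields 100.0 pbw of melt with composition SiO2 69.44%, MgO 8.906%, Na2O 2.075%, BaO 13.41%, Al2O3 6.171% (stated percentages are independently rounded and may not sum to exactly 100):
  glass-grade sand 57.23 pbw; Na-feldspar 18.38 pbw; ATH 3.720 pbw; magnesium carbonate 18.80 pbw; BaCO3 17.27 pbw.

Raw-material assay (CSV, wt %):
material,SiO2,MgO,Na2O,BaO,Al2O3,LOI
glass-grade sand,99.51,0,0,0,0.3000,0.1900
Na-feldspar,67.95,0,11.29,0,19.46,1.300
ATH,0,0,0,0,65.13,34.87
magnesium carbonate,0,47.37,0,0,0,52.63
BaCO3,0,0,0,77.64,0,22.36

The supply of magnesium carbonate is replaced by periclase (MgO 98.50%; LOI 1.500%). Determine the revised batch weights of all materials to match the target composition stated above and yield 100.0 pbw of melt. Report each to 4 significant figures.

Revised batch per 100.0 pbw melt:
  glass-grade sand: 57.23 pbw
  Na-feldspar: 18.38 pbw
  ATH: 3.720 pbw
  periclase: 9.042 pbw
  BaCO3: 17.27 pbw
Total batch = 105.6 pbw; LOI loss = 5.642 pbw

The intermediate values are shown, with 4-significant-digit rounding, at each printed step — every computation holds full float precision in every operation — every reported figure includes exactly one rounding — all derived quantities, which include the totals, five oxide percentages, LOI, yield, glass mass, are recomputed at full float precision, as they appear in the problem or answer text, from the weighed amounts for 100.0 pbw of glass.
Oxide mass targets, per 100.0 pbw melt:
  SiO2: 69.44% × 100.0 = 69.44 pbw
  MgO: 8.906% × 100.0 = 8.906 pbw
  Na2O: 2.075% × 100.0 = 2.075 pbw
  BaO: 13.41% × 100.0 = 13.41 pbw
  Al2O3: 6.171% × 100.0 = 6.171 pbw
A balance pass over the oxides, per the reported batch figures, versus the basis set out (each sum matches its target mass inside rounding margins):
  SiO2: 57.23·0.9951 + 18.38·0.6795 = 69.44 pbw (target 69.44 pbw)
  MgO: 9.042·0.9850 = 8.906 pbw (target 8.906 pbw)
  Na2O: 18.38·0.1129 = 2.075 pbw (target 2.075 pbw)
  BaO: 17.27·0.7764 = 13.41 pbw (target 13.41 pbw)
  Al2O3: 57.23·0.003000 + 18.38·0.1946 + 3.720·0.6513 = 6.171 pbw (target 6.171 pbw)
Glass mass check: the batch minus its LOI: 100.0 pbw (per-oxide target masses sum to 100.0 pbw; with the basis standing at 100.0 pbw — rounding explains the deltas).
Summing the batch: Σ batch = 105.6 pbw; LOI loss = Σ batch·LOI = 5.642 pbw; the yield ratio, glass ÷ batch: 94.66%.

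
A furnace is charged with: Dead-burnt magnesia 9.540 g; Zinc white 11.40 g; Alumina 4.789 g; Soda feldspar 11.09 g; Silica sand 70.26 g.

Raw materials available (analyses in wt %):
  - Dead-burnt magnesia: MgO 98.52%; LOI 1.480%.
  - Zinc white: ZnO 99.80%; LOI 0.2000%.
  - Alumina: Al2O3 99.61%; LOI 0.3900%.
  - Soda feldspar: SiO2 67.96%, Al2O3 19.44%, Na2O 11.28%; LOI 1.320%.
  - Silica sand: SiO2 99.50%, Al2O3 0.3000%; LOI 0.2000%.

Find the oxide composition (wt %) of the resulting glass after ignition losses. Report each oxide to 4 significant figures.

Glass mass = 106.6 g (batch 107.1 − LOI 0.4696).
Composition: MgO 8.816%, SiO2 72.64%, Al2O3 6.695%, ZnO 10.67%, Na2O 1.173%

Intermediates are shown, with 4-significant-digit rounding, across the worked steps — all internal work holds full float precision throughout — a single rounding produces every reported value; all derived quantities (five oxide percentages, glass mass, ignition loss, yield, the totals) are rebuilt starting from the weights for 106.6 g of glass in exact precision exactly as shown in problem or answer.
Per-oxide mass from batch:
  MgO: 9.540·0.9852 = 9.399 g
  SiO2: 11.09·0.6796 + 70.26·0.9950 = 77.45 g
  Al2O3: 4.789·0.9961 + 11.09·0.1944 + 70.26·0.003000 = 7.137 g
  ZnO: 11.40·0.9980 = 11.38 g
  Na2O: 11.09·0.1128 = 1.251 g
LOI: 9.540·0.01480 + 11.40·0.002000 + 4.789·0.003900 + 11.09·0.01320 + 70.26·0.002000 = 0.4696 g
Glass mass = batch − LOI = 107.1 − 0.4696 = 106.6 g (matching Σ of the oxides)
percent by weight: oxide/glass ×100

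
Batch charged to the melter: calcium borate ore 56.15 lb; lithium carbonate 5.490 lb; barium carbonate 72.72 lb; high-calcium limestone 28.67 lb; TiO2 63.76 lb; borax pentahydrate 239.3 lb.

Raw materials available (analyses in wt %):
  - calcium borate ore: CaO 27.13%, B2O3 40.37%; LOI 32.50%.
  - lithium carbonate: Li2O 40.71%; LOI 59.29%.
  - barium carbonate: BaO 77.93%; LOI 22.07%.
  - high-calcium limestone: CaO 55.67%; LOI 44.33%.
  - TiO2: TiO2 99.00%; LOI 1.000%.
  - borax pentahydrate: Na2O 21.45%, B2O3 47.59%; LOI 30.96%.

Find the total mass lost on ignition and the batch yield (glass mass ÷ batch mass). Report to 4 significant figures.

Values along the way are printed rounded to 4 significant digits on the page. The working math holds full precision in every operation. Every reported figure receives exactly one rounding; the derived quantities, including totals, net glass mass, ignition loss, the six compositions, the yield, are carried from the weighed amounts on 341.1 lb of glass at full float precision precisely as stated by either problem or answer.
Material-by-material LOI:
  calcium borate ore: 56.15 × 0.3250 = 18.25 lb
  lithium carbonate: 5.490 × 0.5929 = 3.255 lb
  barium carbonate: 72.72 × 0.2207 = 16.05 lb
  high-calcium limestone: 28.67 × 0.4433 = 12.71 lb
  TiO2: 63.76 × 0.01000 = 0.6376 lb
  borax pentahydrate: 239.3 × 0.3096 = 74.09 lb
Total LOI = 125.0 lb
Glass = batch − LOI = 466.1 − 125.0 = 341.1 lb

LOI loss = 125.0 lb; glass = 341.1 lb; yield = 73.18%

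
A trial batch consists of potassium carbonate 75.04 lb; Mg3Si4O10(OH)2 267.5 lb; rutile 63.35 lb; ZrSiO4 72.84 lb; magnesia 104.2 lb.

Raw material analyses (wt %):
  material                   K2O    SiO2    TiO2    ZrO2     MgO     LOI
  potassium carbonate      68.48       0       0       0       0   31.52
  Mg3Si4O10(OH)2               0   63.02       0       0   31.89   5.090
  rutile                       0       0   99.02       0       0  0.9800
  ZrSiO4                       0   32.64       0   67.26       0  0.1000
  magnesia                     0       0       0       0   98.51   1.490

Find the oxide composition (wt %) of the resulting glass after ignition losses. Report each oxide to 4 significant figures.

Mid-chain values appear (rounded to four significant digits) alongside each step; each numeric step maintains exact precision in every operation. Every reported result is rounded just once; derived quantities (totals, the five compositions, yield, ignition loss, net glass mass) are recomputed at exact precision from the batch weights at 543.4 lb of glass as quoted within the question or the answer.
What the batch supplies per oxide:
  K2O: 75.04·0.6848 = 51.39 lb
  SiO2: 267.5·0.6302 + 72.84·0.3264 = 192.4 lb
  TiO2: 63.35·0.9902 = 62.73 lb
  ZrO2: 72.84·0.6726 = 48.99 lb
  MgO: 267.5·0.3189 + 104.2·0.9851 = 188.0 lb
LOI: 75.04·0.3152 + 267.5·0.05090 + 63.35·0.009800 + 72.84·0.001000 + 104.2·0.01490 = 39.51 lb
Glass mass = batch − LOI = 582.9 − 39.51 = 543.4 lb (consistent with Σ oxide mass)
each oxide over glass, ×100, is wt %

Glass mass = 543.4 lb (batch 582.9 − LOI 39.51).
Composition: K2O 9.456%, SiO2 35.40%, TiO2 11.54%, ZrO2 9.016%, MgO 34.59%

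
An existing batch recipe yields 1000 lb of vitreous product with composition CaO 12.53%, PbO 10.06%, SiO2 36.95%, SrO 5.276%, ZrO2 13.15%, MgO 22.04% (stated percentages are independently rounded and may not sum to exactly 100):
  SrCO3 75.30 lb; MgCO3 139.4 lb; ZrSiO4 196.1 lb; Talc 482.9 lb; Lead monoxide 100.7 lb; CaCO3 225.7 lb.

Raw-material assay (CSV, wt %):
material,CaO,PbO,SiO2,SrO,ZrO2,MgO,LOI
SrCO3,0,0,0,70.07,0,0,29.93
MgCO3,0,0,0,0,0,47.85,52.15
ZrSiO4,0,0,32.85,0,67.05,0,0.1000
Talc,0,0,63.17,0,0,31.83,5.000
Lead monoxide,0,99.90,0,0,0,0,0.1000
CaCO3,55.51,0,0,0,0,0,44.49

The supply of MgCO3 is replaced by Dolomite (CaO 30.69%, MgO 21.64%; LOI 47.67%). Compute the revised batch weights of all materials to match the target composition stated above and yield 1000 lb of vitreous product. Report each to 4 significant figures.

The working math runs at exact precision in all steps. Working values appear, rounded to four significant digits, across the worked steps; every reported figure receives exactly one rounding — all derived quantities are computed from the weighed amounts per 1000 lb of glass in exact precision (glass mass, the six compositions, totals, ignition loss, yield) precisely as stated by question or answer.
Oxide-by-oxide targets in 1000 lb vitreous product:
  CaO: 12.53% × 1000 = 125.3 lb
  PbO: 10.06% × 1000 = 100.6 lb
  SiO2: 36.95% × 1000 = 369.5 lb
  SrO: 5.276% × 1000 = 52.76 lb
  ZrO2: 13.15% × 1000 = 131.5 lb
  MgO: 22.04% × 1000 = 220.4 lb
Mass-balance tally per oxide from the weights as reported, on the stated basis (summed amounts equal target values once rounding is allowed for):
  CaO: 308.1·0.3069 + 55.37·0.5551 = 125.3 lb (target 125.3 lb)
  PbO: 100.7·0.9990 = 100.6 lb (target 100.6 lb)
  SiO2: 196.1·0.3285 + 482.9·0.6317 = 369.5 lb (target 369.5 lb)
  SrO: 75.30·0.7007 = 52.76 lb (target 52.76 lb)
  ZrO2: 196.1·0.6705 = 131.5 lb (target 131.5 lb)
  MgO: 308.1·0.2164 + 482.9·0.3183 = 220.4 lb (target 220.4 lb)
Glass-mass bookkeeping: batch Σ − ignition loss = 1000 lb (targets for the oxides total 1000 lb; basis as stated: 1000 lb — rounding explains the deltas).
Whole-batch sum: Σ batch = 1218 lb; loss to ignition Σ batch·LOI = 218.5 lb; yield: glass divided by total = 82.07%.

Revised batch per 1000 lb vitreous product:
  SrCO3: 75.30 lb
  Dolomite: 308.1 lb
  ZrSiO4: 196.1 lb
  Talc: 482.9 lb
  Lead monoxide: 100.7 lb
  CaCO3: 55.37 lb
Total batch = 1218 lb; LOI loss = 218.5 lb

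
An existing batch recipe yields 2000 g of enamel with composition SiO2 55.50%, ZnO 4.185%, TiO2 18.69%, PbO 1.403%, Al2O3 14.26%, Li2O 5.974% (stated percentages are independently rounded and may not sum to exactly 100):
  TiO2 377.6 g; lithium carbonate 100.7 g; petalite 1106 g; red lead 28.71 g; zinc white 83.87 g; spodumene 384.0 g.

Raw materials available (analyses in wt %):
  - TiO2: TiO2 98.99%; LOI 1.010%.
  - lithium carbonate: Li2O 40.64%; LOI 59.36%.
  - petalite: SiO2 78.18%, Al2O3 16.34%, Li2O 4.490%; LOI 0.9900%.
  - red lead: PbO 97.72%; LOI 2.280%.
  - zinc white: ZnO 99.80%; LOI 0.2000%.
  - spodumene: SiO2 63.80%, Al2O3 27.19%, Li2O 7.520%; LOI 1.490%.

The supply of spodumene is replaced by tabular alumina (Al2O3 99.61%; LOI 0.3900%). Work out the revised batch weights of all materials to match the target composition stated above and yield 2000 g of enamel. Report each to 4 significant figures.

The whole derivation holds full precision through every step — mid-chain values are displayed, rounded to four significant figures, on the page. A single rounding finalizes every reported number. Derived quantities, including totals, glass mass, ignition loss, the six compositions, yield, are rebuilt using the weight values at 2000 g of glass in exact precision, exactly as shown in the problem or answer text.
Oxide-by-oxide targets in 2000 g enamel:
  SiO2: 55.50% × 2000 = 1110 g
  ZnO: 4.185% × 2000 = 83.70 g
  TiO2: 18.69% × 2000 = 373.8 g
  PbO: 1.403% × 2000 = 28.06 g
  Al2O3: 14.26% × 2000 = 285.2 g
  Li2O: 5.974% × 2000 = 119.5 g
Balance tally, oxide-wise, given the weights on record, for the quoted basis mass (summed amounts equal target values within answer rounding):
  SiO2: 1420·0.7818 = 1110 g (target 1110 g)
  ZnO: 83.87·0.9980 = 83.70 g (target 83.70 g)
  TiO2: 377.6·0.9899 = 373.8 g (target 373.8 g)
  PbO: 28.71·0.9772 = 28.06 g (target 28.06 g)
  Al2O3: 1420·0.1634 + 53.41·0.9961 = 285.2 g (target 285.2 g)
  Li2O: 137.1·0.4064 + 1420·0.04490 = 119.5 g (target 119.5 g)
Glass-mass bookkeeping: total charge less LOI = 2000 g (per-oxide target masses sum to 2000 g; versus the stated basis of 2000 g — deltas are rounding alone).
Summing the batch: Σ batch = 2101 g; Σ batch·LOI gives LOI loss = 100.3 g; yield = glass ÷ total batch = 95.23%.

Revised batch per 2000 g enamel:
  TiO2: 377.6 g
  lithium carbonate: 137.1 g
  petalite: 1420 g
  red lead: 28.71 g
  zinc white: 83.87 g
  tabular alumina: 53.41 g
Total batch = 2101 g; LOI loss = 100.3 g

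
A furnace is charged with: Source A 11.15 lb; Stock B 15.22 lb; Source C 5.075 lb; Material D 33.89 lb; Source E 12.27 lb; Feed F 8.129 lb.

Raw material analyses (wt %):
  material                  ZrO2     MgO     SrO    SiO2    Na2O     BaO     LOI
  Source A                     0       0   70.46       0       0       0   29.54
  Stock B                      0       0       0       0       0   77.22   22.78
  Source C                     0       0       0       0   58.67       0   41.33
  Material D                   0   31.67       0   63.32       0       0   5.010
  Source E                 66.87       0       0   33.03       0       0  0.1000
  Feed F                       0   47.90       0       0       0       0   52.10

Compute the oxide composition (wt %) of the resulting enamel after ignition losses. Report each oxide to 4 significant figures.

Mid-chain values are printed rounded to four significant figures across the worked steps — all internal work holds exact precision all the way through; a single rounding produces each reported result. All derived quantities (the yield, glass mass, the six compositions, the totals, ignition loss) are carried at exact precision from the batch weights on 70.93 lb of glass as written in either problem or answer.
Oxide-by-oxide delivered mass:
  ZrO2: 12.27·0.6687 = 8.205 lb
  MgO: 33.89·0.3167 + 8.129·0.4790 = 14.63 lb
  SrO: 11.15·0.7046 = 7.856 lb
  SiO2: 33.89·0.6332 + 12.27·0.3303 = 25.51 lb
  Na2O: 5.075·0.5867 = 2.978 lb
  BaO: 15.22·0.7722 = 11.75 lb
LOI: 11.15·0.2954 + 15.22·0.2278 + 5.075·0.4133 + 33.89·0.05010 + 12.27·0.001000 + 8.129·0.5210 = 14.80 lb
Resulting glass, batch − LOI: 85.73 − 14.80 = 70.93 lb (= the summed oxide contributions)
wt %: oxide over glass, times 100

Glass mass = 70.93 lb (batch 85.73 − LOI 14.80).
Composition: ZrO2 11.57%, MgO 20.62%, SrO 11.08%, SiO2 35.97%, Na2O 4.198%, BaO 16.57%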